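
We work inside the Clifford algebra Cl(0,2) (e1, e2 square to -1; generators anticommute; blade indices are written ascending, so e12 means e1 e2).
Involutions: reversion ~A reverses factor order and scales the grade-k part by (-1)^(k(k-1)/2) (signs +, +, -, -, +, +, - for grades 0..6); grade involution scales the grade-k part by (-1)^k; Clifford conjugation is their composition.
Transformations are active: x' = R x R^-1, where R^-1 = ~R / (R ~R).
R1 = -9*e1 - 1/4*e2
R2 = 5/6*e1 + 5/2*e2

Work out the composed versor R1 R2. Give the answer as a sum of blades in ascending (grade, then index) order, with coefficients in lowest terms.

Distribute over the terms of R1 (each basis-blade product reordered to ascending indices, repeated generators contracted through their squares):
(-9*e1) R2 = 15/2 - 45/2*e12
(-1/4*e2) R2 = 5/8 + 5/24*e12
Summing the partial products and collecting blades:
Answer: 65/8 - 535/24*e12


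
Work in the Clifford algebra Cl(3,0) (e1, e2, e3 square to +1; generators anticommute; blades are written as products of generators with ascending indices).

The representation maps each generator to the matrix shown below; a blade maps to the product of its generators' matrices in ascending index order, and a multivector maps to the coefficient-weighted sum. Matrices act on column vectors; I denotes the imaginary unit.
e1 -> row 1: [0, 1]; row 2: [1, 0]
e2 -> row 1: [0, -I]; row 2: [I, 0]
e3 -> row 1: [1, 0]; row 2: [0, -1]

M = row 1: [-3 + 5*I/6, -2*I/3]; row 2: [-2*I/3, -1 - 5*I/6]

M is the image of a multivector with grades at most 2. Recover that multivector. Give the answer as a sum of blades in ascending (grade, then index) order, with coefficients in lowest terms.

Method: 1, rho(e1), rho(e2), rho(e3) form a trace-orthogonal basis of the 2x2 complex matrices (tr(X Y) = 2 if X = Y, else 0), so M = m0*1 + m1*rho(e1) + m2*rho(e2) + m3*rho(e3) with m0 = tr(M)/2 = -2, m1 = tr(M rho(e1))/2 = -2*I/3, m2 = tr(M rho(e2))/2 = 0, m3 = tr(M rho(e3))/2 = -1 + 5*I/6.
Multiplying table entries, the bivector images are rho(e1 e2) = I*rho(e3), rho(e1 e3) = -I*rho(e2), rho(e2 e3) = I*rho(e1); with real blade coefficients the real parts of m0..m3 are the coefficients of 1, e1, e2, e3 and the imaginary parts give the bivectors (e2 e3: Im m1, e1 e3: -Im m2, e1 e2: Im m3).
Answer: -2 - e3 + 5/6*e1 e2 - 2/3*e2 e3


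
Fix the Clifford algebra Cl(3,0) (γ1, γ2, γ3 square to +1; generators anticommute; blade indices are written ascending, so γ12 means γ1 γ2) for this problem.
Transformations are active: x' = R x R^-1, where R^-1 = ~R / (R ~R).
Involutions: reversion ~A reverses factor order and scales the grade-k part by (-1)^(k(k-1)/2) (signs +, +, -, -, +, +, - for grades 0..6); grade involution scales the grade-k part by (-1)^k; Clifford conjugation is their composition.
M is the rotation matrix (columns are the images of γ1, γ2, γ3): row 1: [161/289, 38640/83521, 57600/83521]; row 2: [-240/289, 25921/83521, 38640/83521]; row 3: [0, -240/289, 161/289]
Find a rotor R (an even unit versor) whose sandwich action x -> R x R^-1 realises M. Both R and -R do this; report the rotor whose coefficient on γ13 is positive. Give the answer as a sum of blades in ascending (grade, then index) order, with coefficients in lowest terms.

Method: write R = a + b12*γ12 + b13*γ13 + b23*γ23 with a^2 + b12^2 + b13^2 + b23^2 = 1 (so R^-1 = ~R). Expanding the columns R e_j ~R gives tr M = 4a^2 - 1 and, from the antisymmetric part, M21 - M12 = -4a*b12, M13 - M31 = 4a*b13, M32 - M23 = -4a*b23.
Here tr M = 118979/83521, so a^2 = (1 + tr M)/4 = 50625/83521 and a = ±225/289. Taking a = 225/289: M21 - M12 = -108000/83521, M13 - M31 = 57600/83521, M32 - M23 = -108000/83521, giving b12 = 120/289, b13 = 64/289, b23 = 120/289, i.e. R = 225/289 + 120/289*γ12 + 64/289*γ13 + 120/289*γ23.
Its γ13 coefficient is already positive.
Answer: 225/289 + 120/289*γ12 + 64/289*γ13 + 120/289*γ23. Sheet selection: the two-to-one cover makes ±R indistinguishable at the matrix level (trace 118979/83521), so uniqueness comes from the required sign on γ13.


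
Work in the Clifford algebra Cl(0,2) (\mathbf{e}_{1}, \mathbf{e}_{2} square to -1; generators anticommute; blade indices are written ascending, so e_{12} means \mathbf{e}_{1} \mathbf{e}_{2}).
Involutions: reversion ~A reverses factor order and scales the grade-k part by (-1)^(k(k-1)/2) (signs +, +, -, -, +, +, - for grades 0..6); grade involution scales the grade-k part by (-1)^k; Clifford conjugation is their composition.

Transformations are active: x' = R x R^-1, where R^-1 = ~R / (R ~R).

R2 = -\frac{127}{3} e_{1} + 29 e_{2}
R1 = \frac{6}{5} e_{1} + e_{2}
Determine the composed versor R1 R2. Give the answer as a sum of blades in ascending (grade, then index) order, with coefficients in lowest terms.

Distribute over the terms of R1 (each basis-blade product reordered to ascending indices, repeated generators contracted through their squares):
(\frac{6}{5} e_{1}) R2 = \frac{254}{5} + \frac{174}{5} e_{12}
(e_{2}) R2 = -29 + \frac{127}{3} e_{12}
Summing the partial products and collecting blades:
Answer: \frac{109}{5} + \frac{1157}{15} e_{12}


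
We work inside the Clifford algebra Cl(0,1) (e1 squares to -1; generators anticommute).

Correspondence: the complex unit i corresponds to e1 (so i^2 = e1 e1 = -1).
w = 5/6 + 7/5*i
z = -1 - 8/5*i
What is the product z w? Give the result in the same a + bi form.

In blades: z = -1 - 8/5*e1, w = 5/6 + 7/5*e1.
Distribute z over w term by term (generator squares from the signature, products reordered to ascending indices): (-1)*w = -5/6 - 7/5*e1; (-8/5*e1)*w = 56/25 - 4/3*e1.
Sum: 211/150 - 41/15*e1; translating back through the correspondence:
Answer: 211/150 - 41/15*i


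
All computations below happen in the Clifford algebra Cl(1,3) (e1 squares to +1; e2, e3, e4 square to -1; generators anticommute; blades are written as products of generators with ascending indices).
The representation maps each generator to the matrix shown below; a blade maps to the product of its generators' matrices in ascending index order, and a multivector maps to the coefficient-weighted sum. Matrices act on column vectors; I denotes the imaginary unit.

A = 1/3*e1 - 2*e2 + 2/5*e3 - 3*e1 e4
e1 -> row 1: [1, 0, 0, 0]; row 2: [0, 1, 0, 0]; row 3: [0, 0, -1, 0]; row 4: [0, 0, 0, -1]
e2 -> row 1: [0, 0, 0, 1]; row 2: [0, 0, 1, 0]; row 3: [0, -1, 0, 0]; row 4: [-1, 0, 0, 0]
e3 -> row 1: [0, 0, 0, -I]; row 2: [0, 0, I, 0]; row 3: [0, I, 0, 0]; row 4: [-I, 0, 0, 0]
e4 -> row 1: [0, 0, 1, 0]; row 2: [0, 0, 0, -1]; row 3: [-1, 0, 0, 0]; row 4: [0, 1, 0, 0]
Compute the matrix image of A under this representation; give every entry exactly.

Bivector images (products of the table entries): rho(e1 e4) = rho(e1)rho(e4) = row 1: [0, 0, 1, 0]; row 2: [0, 0, 0, -1]; row 3: [1, 0, 0, 0]; row 4: [0, -1, 0, 0].
M = (1/3)*rho(e1) + (-2)*rho(e2) + (2/5)*rho(e3) + (-3)*rho(e1 e4), summed entrywise:
Answer: row 1: [1/3, 0, -3, -2 - 2*I/5]; row 2: [0, 1/3, -2 + 2*I/5, 3]; row 3: [-3, 2 + 2*I/5, -1/3, 0]; row 4: [2 - 2*I/5, 3, 0, -1/3]


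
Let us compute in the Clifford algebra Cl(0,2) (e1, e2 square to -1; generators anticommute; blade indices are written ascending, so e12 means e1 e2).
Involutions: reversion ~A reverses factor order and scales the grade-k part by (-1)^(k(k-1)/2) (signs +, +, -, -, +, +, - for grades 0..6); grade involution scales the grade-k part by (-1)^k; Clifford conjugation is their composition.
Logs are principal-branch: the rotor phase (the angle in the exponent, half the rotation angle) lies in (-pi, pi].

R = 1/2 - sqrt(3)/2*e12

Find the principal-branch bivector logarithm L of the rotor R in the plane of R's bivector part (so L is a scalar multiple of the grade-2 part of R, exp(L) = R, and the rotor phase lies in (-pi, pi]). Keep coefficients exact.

The scalar part of R is 1/2, so the principal-branch rotor phase is pinned; divide the bivector part by its sine to get the unit plane — L is the phase times that plane.
Concretely: cos(phase) = 1/2 gives phase = ±pi/3, and since phase/sin(phase) is even the sign is immaterial: L = (phase/sin(phase)) * <R>_2 = (2*sqrt(3)*pi/9) * <R>_2.
Answer: -pi/3*e12


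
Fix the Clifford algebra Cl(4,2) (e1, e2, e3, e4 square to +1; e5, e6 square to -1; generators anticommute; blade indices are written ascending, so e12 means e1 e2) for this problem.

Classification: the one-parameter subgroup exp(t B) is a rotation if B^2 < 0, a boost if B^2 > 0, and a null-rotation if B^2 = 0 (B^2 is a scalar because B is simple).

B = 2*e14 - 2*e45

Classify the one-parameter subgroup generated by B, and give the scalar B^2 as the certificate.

B^2 term by term: the squares give (2)^2*(e14)^2 + (-2)^2*(e45)^2 = 4*(-1) + 4*(+1) = 0 (each basis 2-blade squares to minus the product of its generators' squares); cross terms between blades sharing an index anticommute and cancel. So B^2 = 0.
Answer: null-rotation, certificate B^2 = 0. The invariant at work: B^2 = 0 is unchanged by conjugation, hence its sign classifies the subgroup whatever basis B is written in.


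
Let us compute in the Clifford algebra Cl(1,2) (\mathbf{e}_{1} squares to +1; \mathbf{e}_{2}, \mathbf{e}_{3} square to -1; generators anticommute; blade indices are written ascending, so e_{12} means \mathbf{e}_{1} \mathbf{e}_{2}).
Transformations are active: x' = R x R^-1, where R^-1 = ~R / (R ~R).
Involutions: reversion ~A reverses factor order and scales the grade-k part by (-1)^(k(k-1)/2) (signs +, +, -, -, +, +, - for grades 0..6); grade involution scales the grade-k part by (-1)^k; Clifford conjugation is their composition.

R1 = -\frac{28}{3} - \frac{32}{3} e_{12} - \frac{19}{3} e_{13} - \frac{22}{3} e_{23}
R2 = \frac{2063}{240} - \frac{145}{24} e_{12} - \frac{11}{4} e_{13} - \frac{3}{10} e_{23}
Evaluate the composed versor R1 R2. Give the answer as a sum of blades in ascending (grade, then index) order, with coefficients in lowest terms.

Distribute over the terms of R1 (each basis-blade product reordered to ascending indices, repeated generators contracted through their squares):
(-\frac{28}{3}) R2 = -\frac{14441}{180} + \frac{1015}{18} e_{12} + \frac{77}{3} e_{13} + \frac{14}{5} e_{23}
(-\frac{32}{3} e_{12}) R2 = \frac{580}{9} - \frac{4126}{45} e_{12} - \frac{16}{5} e_{13} - \frac{88}{3} e_{23}
(-\frac{19}{3} e_{13}) R2 = \frac{209}{12} + \frac{19}{10} e_{12} - \frac{39197}{720} e_{13} + \frac{2755}{72} e_{23}
(-\frac{22}{3} e_{23}) R2 = -\frac{11}{5} - \frac{121}{6} e_{12} + \frac{1595}{36} e_{13} - \frac{22693}{360} e_{23}
Summing the partial products and collecting blades:
Answer: -\frac{17}{30} - \frac{1607}{30} e_{12} + \frac{8879}{720} e_{13} - \frac{1847}{36} e_{23}


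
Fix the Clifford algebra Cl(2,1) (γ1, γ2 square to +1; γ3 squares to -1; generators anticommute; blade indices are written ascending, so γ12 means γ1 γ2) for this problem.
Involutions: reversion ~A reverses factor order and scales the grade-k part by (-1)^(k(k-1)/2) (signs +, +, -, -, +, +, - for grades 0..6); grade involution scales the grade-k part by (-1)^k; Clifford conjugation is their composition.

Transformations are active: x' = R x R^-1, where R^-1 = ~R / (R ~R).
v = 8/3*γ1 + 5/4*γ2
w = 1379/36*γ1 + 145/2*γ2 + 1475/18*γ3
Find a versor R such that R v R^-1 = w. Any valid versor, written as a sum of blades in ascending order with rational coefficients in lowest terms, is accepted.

The midline construction: v and w both square to 1249/144, so reflecting in their sum 1475/36*γ1 + 295/4*γ2 + 1475/18*γ3 exchanges them.
Answer: 1475/36*γ1 + 295/4*γ2 + 1475/18*γ3


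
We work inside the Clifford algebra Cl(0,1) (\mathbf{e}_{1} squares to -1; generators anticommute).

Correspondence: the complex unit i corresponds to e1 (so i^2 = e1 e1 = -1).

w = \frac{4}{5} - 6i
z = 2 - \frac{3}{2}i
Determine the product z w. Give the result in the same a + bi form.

In blades: z = 2 - \frac{3}{2} e_{1}, w = \frac{4}{5} - 6 e_{1}.
Distribute z over w term by term (generator squares from the signature, products reordered to ascending indices): (2)*w = \frac{8}{5} - 12 e_{1}; (-\frac{3}{2} e_{1})*w = -9 - \frac{6}{5} e_{1}.
Sum: -\frac{37}{5} - \frac{66}{5} e_{1}; translating back through the correspondence:
Answer: -\frac{37}{5} - \frac{66}{5}i


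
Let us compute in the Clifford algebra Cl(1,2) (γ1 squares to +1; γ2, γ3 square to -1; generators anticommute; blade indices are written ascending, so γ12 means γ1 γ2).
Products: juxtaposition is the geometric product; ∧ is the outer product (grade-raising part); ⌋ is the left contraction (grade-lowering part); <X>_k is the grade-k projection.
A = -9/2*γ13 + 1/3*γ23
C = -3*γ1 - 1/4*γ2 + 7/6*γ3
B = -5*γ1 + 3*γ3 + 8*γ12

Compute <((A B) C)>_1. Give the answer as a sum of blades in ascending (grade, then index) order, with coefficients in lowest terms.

step 1: 27/2*γ1 - γ2 - 45/2*γ3 + 8/3*γ13 - 36*γ23 - 5/3*γ123
step 2: -29/2 - 28/9*γ1 + 42*γ2 + 17*γ3 - 319/72*γ12 - 154/3*γ13 - 43/24*γ23 + 326/3*γ123
step 3: -28/9*γ1 + 42*γ2 + 17*γ3
Answer: -28/9*γ1 + 42*γ2 + 17*γ3


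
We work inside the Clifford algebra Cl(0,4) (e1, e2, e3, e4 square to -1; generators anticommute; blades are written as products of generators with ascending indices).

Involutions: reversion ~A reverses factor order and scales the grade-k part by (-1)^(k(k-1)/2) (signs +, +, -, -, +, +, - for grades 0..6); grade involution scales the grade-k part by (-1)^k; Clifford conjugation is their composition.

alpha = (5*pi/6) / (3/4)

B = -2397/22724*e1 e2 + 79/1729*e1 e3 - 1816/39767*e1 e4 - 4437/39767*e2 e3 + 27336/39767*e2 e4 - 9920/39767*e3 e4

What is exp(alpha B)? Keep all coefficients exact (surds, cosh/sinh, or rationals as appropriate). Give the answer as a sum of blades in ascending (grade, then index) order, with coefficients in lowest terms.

B^2 term by term: the squares give (-2397/22724)^2*(e1 e2)^2 + (79/1729)^2*(e1 e3)^2 + (-1816/39767)^2*(e1 e4)^2 + (-4437/39767)^2*(e2 e3)^2 + (27336/39767)^2*(e2 e4)^2 + (-9920/39767)^2*(e3 e4)^2 = 5745609/516380176*(-1) + 6241/2989441*(-1) + 3297856/1581414289*(-1) + 19686969/1581414289*(-1) + 747256896/1581414289*(-1) + 98406400/1581414289*(-1) = -9/16 (each basis 2-blade squares to minus the product of its generators' squares); cross terms between blades sharing an index anticommute and cancel; the commuting (index-disjoint) pairs give grade-4 terms 2*c*c'*(blade product), which cancel blade by blade — e1 e2 e3 e4: 11889120/225916327 - 4319088/68757143 + 16115184/1581414289 = 0 — confirming B is simple. So B^2 = -9/16.
B^2 = -9/16 — the negative square puts this in the circular regime; l = 3/4, alpha*l = 5*pi/6, so exp(alpha B) = cos(5*pi/6) + (sin(5*pi/6)/(3/4))*B = -sqrt(3)/2 + (2/3)*B.
Answer: -sqrt(3)/2 - 799/11362*e1 e2 + 158/5187*e1 e3 - 3632/119301*e1 e4 - 2958/39767*e2 e3 + 18224/39767*e2 e4 - 19840/119301*e3 e4


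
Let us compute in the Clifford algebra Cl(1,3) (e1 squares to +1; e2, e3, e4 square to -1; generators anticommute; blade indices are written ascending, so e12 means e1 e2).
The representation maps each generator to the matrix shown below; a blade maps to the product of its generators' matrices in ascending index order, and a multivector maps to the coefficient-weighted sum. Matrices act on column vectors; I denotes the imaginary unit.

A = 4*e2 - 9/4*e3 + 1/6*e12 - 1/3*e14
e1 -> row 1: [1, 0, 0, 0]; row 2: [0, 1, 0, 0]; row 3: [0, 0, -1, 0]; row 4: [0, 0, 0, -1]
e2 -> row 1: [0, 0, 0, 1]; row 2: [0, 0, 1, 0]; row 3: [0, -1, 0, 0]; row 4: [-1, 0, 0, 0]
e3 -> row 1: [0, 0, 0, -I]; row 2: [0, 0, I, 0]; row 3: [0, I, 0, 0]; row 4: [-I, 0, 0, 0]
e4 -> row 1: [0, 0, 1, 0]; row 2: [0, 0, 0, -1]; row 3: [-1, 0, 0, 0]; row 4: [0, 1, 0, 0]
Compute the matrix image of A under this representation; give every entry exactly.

Bivector images (products of the table entries): rho(e12) = rho(e1)rho(e2) = row 1: [0, 0, 0, 1]; row 2: [0, 0, 1, 0]; row 3: [0, 1, 0, 0]; row 4: [1, 0, 0, 0]; rho(e14) = rho(e1)rho(e4) = row 1: [0, 0, 1, 0]; row 2: [0, 0, 0, -1]; row 3: [1, 0, 0, 0]; row 4: [0, -1, 0, 0].
M = (4)*rho(e2) + (-9/4)*rho(e3) + (1/6)*rho(e12) + (-1/3)*rho(e14), summed entrywise:
Answer: row 1: [0, 0, -1/3, 25/6 + 9*I/4]; row 2: [0, 0, 25/6 - 9*I/4, 1/3]; row 3: [-1/3, -23/6 - 9*I/4, 0, 0]; row 4: [-23/6 + 9*I/4, 1/3, 0, 0]


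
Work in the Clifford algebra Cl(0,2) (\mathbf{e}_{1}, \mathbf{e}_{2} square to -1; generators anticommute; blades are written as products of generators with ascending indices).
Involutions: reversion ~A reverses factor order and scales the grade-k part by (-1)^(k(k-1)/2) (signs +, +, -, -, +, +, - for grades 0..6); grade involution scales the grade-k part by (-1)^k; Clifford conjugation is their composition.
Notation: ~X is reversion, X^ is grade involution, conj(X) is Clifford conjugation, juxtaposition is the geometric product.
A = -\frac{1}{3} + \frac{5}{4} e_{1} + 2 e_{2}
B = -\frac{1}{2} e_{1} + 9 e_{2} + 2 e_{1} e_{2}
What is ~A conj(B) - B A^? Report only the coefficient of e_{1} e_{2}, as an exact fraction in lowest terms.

first term: \frac{139}{8} - \frac{25}{6} e_{1} + \frac{11}{2} e_{2} - \frac{139}{12} e_{1} e_{2}
second term: \frac{139}{8} + \frac{25}{6} e_{1} - \frac{11}{2} e_{2} + \frac{139}{12} e_{1} e_{2}
Answer: -\frac{139}{6}


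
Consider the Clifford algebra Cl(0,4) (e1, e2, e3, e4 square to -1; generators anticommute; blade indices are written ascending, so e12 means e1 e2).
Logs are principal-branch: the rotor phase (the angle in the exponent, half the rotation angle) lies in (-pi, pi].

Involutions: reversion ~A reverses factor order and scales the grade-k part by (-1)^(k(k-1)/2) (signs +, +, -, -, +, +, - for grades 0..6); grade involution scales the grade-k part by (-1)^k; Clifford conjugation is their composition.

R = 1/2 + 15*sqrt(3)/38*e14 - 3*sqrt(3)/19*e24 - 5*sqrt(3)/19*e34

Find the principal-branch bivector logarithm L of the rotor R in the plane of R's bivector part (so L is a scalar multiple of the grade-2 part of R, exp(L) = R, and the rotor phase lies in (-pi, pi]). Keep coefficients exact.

The scalar part of R is 1/2, which fixes the principal-branch rotor phase; the unit plane is then the bivector part divided by the sine of that phase, and L is that plane scaled by the phase.
Concretely: cos(phase) = 1/2 gives phase = ±pi/3, and since phase/sin(phase) is even the sign is immaterial: L = (phase/sin(phase)) * <R>_2 = (2*sqrt(3)*pi/9) * <R>_2.
Answer: 5*pi/19*e14 - 2*pi/19*e24 - 10*pi/57*e34


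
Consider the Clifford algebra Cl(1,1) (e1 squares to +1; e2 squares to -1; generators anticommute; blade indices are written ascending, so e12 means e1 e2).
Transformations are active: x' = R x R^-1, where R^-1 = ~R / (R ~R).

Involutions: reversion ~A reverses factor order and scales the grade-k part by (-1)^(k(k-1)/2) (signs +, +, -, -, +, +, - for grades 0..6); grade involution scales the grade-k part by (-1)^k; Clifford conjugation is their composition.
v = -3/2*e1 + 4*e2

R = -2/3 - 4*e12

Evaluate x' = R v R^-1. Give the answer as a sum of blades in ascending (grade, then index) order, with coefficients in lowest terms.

~R = -2/3 + 4*e12, and R ~R = -140/9, so R^-1 = ~R / (-140/9).
R v = 17*e1 - 26/3*e2
Answer: 207/70*e1 - 166/35*e2


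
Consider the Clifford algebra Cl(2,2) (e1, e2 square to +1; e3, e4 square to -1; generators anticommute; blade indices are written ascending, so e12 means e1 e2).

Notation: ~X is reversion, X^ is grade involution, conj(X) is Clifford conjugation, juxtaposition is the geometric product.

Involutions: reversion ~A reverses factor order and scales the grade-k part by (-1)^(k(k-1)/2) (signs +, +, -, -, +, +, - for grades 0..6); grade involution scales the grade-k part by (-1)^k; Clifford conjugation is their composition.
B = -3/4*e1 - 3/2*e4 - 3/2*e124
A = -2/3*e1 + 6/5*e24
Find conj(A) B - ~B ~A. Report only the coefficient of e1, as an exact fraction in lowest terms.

first term: -1/2 + 9/5*e1 - 9/5*e2 - e14 - e24 + 9/10*e124
second term: 1/2 - 9/5*e1 + 9/5*e2 - e14 - e24 + 9/10*e124
Answer: 18/5


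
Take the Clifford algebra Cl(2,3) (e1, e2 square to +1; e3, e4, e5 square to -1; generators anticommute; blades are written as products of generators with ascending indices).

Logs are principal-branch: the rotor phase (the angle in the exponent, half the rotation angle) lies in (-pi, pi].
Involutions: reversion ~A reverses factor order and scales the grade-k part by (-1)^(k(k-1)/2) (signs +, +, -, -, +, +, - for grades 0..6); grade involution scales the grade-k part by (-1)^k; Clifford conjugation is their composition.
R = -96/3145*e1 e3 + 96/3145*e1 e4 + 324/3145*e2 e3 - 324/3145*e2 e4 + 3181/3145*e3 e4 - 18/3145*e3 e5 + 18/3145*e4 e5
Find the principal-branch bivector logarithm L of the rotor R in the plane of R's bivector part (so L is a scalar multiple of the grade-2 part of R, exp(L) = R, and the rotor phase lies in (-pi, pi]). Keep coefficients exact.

The scalar part of R is 0, which fixes the principal-branch rotor phase; the unit plane is then the bivector part divided by the sine of that phase, and L is that plane scaled by the phase.
Concretely: cos(phase) = 0 gives phase = ±pi/2, and since phase/sin(phase) is even the sign is immaterial: L = (phase/sin(phase)) * <R>_2 = (pi/2) * <R>_2.
Answer: -48*pi/3145*e1 e3 + 48*pi/3145*e1 e4 + 162*pi/3145*e2 e3 - 162*pi/3145*e2 e4 + 3181*pi/6290*e3 e4 - 9*pi/3145*e3 e5 + 9*pi/3145*e4 e5


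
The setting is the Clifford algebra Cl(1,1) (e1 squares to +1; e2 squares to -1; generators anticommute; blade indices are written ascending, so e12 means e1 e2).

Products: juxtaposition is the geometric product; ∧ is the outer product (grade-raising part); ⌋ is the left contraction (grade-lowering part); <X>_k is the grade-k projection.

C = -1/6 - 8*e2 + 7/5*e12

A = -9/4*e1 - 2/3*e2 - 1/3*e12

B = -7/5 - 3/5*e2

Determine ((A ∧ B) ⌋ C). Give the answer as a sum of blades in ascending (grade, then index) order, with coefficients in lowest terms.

step 1: 63/20*e1 + 14/15*e2 + 109/60*e12
step 2: 1001/100 + 98/75*e1 + 441/100*e2
Answer: 1001/100 + 98/75*e1 + 441/100*e2


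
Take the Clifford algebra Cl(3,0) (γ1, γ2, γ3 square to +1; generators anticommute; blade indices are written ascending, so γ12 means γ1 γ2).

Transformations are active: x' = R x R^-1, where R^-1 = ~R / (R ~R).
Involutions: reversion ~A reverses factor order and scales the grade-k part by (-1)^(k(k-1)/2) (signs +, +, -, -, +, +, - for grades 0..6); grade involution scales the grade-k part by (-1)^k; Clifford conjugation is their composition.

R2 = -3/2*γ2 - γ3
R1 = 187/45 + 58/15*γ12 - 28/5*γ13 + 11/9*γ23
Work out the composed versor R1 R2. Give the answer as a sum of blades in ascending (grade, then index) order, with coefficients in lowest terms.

Distribute over the terms of R2 (each basis-blade product reordered to ascending indices, repeated generators contracted through their squares):
R1 (-3/2*γ2) = -29/5*γ1 - 187/30*γ2 + 11/6*γ3 - 42/5*γ123
R1 (-γ3) = 28/5*γ1 - 11/9*γ2 - 187/45*γ3 - 58/15*γ123
Summing the partial products and collecting blades:
Answer: -1/5*γ1 - 671/90*γ2 - 209/90*γ3 - 184/15*γ123


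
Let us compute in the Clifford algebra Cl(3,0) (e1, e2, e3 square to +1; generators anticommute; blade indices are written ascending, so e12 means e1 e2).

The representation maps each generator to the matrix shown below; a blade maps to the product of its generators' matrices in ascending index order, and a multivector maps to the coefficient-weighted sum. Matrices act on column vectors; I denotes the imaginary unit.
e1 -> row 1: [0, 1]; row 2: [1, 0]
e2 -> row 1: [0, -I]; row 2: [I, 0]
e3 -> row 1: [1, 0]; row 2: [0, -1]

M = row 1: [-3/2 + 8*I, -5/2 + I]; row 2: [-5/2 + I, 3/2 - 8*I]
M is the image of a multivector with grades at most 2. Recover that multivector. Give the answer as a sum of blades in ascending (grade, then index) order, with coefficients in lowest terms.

Method: 1, rho(e1), rho(e2), rho(e3) form a trace-orthogonal basis of the 2x2 complex matrices (tr(X Y) = 2 if X = Y, else 0), so M = m0*1 + m1*rho(e1) + m2*rho(e2) + m3*rho(e3) with m0 = tr(M)/2 = 0, m1 = tr(M rho(e1))/2 = -5/2 + I, m2 = tr(M rho(e2))/2 = 0, m3 = tr(M rho(e3))/2 = -3/2 + 8*I.
Multiplying table entries, the bivector images are rho(e12) = I*rho(e3), rho(e13) = -I*rho(e2), rho(e23) = I*rho(e1); with real blade coefficients the real parts of m0..m3 are the coefficients of 1, e1, e2, e3 and the imaginary parts give the bivectors (e23: Im m1, e13: -Im m2, e12: Im m3).
Answer: -5/2*e1 - 3/2*e3 + 8*e12 + e23


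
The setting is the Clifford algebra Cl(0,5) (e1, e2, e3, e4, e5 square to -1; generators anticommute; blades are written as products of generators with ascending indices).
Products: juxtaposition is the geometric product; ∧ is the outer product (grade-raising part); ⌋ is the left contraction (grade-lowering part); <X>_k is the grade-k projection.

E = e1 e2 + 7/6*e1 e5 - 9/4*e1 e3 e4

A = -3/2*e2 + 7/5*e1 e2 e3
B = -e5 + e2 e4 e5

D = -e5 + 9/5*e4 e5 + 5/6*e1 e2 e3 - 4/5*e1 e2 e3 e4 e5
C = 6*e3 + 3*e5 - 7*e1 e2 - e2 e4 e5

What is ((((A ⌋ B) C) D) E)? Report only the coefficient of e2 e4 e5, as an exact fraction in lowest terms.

step 1: 3/2*e4 e5
step 2: 3/2*e2 - 9/2*e4 + 9*e3 e4 e5 - 21/2*e1 e2 e4 e5
step 3: -39/5*e3 + 81/10*e5 + 117/10*e1 e2 + 5/4*e1 e3 - 3/2*e2 e5 + 9*e3 e4 + 9/2*e4 e5 - 21/2*e1 e2 e4 + 27/10*e2 e4 e5 + 35/4*e3 e4 e5 + 15/4*e1 e2 e3 e4 + 18/5*e1 e2 e3 e5 - 15/2*e1 e2 e4 e5 - 6/5*e1 e3 e4 e5
step 4: -117/10 + 297/10*e1 + 135/16*e2 + 213/16*e4 - 27/10*e5 + 7/4*e1 e2 + 123/10*e1 e4 - 339/16*e1 e5 - 1163/40*e2 e3 + 35/4*e2 e4 + 273/20*e2 e5 - 47/20*e3 e4 - 257/120*e3 e5 + 15/2*e4 e5 - 39/5*e1 e2 e3 + 63/20*e1 e2 e4 + 81/10*e1 e2 e5 + 245/24*e1 e3 e4 - 41/40*e1 e3 e5 + 27/10*e1 e4 e5 - 1053/40*e2 e3 e4 + 135/8*e2 e3 e5 + 407/20*e2 e4 e5 + 9*e1 e2 e3 e4 + 243/40*e1 e2 e3 e5 + 9/2*e1 e2 e4 e5 + 1149/40*e1 e3 e4 e5 + 223/40*e2 e3 e4 e5 + 97/8*e1 e2 e3 e4 e5
Answer: 407/20


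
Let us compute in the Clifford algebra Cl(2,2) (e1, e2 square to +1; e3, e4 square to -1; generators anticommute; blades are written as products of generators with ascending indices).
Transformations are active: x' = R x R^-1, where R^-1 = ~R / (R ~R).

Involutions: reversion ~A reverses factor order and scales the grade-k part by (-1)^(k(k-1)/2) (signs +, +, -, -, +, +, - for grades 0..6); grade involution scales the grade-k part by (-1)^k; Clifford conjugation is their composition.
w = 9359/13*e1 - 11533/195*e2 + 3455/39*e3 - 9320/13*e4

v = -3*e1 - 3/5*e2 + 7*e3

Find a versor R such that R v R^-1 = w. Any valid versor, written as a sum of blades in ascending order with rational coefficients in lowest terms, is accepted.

Since q(v) = q(w) = -991/25, the sum R = v + w = 9320/13*e1 - 2330/39*e2 + 3728/39*e3 - 9320/13*e4 does the job whenever invertible.
Answer: 9320/13*e1 - 2330/39*e2 + 3728/39*e3 - 9320/13*e4


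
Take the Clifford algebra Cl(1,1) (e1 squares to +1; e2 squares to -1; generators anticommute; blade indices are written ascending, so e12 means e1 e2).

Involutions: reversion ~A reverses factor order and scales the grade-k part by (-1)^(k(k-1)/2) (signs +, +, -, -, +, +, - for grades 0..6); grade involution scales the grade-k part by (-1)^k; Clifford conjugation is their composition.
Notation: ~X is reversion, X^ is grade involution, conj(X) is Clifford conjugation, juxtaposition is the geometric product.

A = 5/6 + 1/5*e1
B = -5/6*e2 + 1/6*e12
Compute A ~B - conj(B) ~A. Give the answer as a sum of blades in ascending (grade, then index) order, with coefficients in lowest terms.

first term: -131/180*e2 - 11/36*e12
second term: 131/180*e2 - 11/36*e12
Answer: -131/90*e2


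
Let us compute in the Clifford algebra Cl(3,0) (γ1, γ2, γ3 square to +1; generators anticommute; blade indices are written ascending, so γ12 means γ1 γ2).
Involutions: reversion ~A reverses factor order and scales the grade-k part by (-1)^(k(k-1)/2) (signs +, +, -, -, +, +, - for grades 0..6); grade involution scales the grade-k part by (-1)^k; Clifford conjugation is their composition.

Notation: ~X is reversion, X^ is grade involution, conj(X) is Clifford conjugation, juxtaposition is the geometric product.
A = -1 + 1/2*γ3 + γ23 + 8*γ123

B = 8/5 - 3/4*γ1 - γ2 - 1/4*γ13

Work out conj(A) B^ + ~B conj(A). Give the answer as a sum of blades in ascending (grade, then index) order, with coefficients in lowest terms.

first term: -8/5 - 7/8*γ1 - 3*γ2 + 1/5*γ3 + 1/4*γ12 - 59/8*γ13 + 49/10*γ23 + 241/20*γ123
second term: -8/5 + 5/8*γ1 + 3*γ2 + 1/5*γ3 + 1/4*γ12 + 65/8*γ13 - 71/10*γ23 + 271/20*γ123
Answer: -16/5 - 1/4*γ1 + 2/5*γ3 + 1/2*γ12 + 3/4*γ13 - 11/5*γ23 + 128/5*γ123


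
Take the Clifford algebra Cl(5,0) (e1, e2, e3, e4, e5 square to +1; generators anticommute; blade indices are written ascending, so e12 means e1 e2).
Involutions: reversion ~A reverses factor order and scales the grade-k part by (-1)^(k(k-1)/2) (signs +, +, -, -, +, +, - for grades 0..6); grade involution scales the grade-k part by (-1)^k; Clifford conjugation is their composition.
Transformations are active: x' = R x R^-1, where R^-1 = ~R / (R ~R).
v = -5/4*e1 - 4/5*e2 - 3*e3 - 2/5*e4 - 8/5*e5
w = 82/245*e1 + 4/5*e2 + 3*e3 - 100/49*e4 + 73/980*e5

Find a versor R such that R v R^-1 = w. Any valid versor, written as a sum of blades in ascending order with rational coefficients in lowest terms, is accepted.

Construction: equal norms (both 5569/400) license R = v + w = -897/980*e1 - 598/245*e4 - 299/196*e5 — nothing changes along that direction, while (v - w)/2 changes sign, so v maps onto w.
Answer: -897/980*e1 - 598/245*e4 - 299/196*e5


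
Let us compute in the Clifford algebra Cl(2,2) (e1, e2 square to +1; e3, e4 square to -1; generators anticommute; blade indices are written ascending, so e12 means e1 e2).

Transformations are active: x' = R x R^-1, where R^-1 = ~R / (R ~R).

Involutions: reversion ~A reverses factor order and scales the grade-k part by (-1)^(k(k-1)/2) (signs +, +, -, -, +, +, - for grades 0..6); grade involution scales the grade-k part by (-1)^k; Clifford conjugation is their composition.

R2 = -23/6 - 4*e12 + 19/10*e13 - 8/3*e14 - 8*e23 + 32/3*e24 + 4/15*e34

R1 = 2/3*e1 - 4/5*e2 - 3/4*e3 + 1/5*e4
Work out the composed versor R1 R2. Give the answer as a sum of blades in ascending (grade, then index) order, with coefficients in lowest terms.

Distribute over the terms of R1 (each basis-blade product reordered to ascending indices, repeated generators contracted through their squares):
(2/3*e1) R2 = -23/9*e1 - 8/3*e2 + 19/15*e3 - 16/9*e4 - 16/3*e123 + 64/9*e124 + 8/45*e134
(-4/5*e2) R2 = -16/5*e1 + 46/15*e2 + 32/5*e3 - 128/15*e4 + 38/25*e123 - 32/15*e124 - 16/75*e234
(-3/4*e3) R2 = -57/40*e1 + 6*e2 + 23/8*e3 + 1/5*e4 + 3*e123 - 2*e134 + 8*e234
(1/5*e4) R2 = -8/15*e1 + 32/15*e2 + 4/75*e3 - 23/30*e4 - 4/5*e124 + 19/50*e134 - 8/5*e234
Summing the partial products and collecting blades:
Answer: -2777/360*e1 + 128/15*e2 + 2119/200*e3 - 979/90*e4 - 61/75*e123 + 188/45*e124 - 649/450*e134 + 464/75*e234


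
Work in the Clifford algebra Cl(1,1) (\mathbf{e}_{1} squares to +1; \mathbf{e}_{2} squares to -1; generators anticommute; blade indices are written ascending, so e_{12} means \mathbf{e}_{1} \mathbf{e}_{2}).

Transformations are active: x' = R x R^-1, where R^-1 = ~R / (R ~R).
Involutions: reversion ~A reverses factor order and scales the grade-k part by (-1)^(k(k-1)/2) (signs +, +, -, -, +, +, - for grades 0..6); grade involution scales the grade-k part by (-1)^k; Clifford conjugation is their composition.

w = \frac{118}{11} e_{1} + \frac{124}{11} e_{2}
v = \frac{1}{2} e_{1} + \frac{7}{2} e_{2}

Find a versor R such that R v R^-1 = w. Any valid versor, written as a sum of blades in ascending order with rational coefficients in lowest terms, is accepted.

The midline construction: v and w both square to -12, so reflecting in their sum \frac{247}{22} e_{1} + \frac{325}{22} e_{2} exchanges them.
Answer: \frac{247}{22} e_{1} + \frac{325}{22} e_{2}


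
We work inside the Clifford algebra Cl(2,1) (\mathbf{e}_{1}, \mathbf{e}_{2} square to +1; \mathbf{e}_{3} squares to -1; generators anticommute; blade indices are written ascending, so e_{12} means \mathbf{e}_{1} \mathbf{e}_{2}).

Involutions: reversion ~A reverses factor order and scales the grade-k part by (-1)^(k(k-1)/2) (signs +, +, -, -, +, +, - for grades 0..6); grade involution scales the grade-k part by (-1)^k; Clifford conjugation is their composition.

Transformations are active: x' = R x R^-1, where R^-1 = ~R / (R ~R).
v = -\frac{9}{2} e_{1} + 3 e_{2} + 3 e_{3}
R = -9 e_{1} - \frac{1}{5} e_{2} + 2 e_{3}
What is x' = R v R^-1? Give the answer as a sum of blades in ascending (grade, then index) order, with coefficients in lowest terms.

~R = -9 e_{1} - \frac{1}{5} e_{2} + 2 e_{3}, and R ~R = \frac{1926}{25}, so R^-1 = ~R / (\frac{1926}{25}).
R v = \frac{339}{10} - \frac{279}{10} e_{12} - 18 e_{13} - \frac{33}{5} e_{23}
Answer: -\frac{366}{107} e_{1} - \frac{2039}{642} e_{2} - \frac{398}{321} e_{3}


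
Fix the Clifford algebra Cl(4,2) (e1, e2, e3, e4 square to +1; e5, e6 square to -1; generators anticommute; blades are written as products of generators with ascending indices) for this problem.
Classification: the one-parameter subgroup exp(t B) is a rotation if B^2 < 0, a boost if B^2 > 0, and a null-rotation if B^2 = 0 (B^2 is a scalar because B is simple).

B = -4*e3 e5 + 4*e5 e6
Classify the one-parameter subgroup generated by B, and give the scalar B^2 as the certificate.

B^2 term by term: the squares give (-4)^2*(e3 e5)^2 + (4)^2*(e5 e6)^2 = 16*(+1) + 16*(-1) = 0 (each basis 2-blade squares to minus the product of its generators' squares); cross terms between blades sharing an index anticommute and cancel. So B^2 = 0.
Answer: null-rotation, certificate B^2 = 0. Why this suffices: the scalar 0 survives any versor conjugation, so its sign alone determines the class however B is presented.


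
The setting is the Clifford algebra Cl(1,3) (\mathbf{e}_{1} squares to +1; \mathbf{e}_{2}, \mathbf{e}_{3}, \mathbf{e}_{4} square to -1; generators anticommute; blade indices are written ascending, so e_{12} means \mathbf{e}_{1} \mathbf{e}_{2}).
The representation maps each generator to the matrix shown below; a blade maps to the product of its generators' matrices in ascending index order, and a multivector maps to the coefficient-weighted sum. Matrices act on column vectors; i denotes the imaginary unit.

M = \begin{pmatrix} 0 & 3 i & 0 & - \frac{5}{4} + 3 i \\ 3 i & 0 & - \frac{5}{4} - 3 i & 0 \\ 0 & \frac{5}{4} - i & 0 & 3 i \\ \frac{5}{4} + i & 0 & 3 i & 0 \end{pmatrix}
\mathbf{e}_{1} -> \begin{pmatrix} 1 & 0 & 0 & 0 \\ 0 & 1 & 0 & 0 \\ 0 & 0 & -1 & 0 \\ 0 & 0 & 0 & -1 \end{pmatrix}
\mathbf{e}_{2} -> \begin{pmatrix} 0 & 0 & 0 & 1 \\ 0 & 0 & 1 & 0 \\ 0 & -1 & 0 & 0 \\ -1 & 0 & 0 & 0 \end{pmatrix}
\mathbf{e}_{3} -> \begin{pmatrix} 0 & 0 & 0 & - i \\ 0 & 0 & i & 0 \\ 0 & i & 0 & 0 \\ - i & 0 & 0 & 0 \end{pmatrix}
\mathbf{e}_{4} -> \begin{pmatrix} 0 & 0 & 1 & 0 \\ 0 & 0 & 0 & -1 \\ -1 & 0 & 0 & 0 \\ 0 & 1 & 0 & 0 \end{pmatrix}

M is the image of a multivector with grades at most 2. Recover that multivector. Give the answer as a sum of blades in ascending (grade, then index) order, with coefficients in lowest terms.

Method: the blade images are trace-orthogonal — tr(rho(e_A) rho(e_B)^-1) = 4 if A = B and 0 otherwise — and rho(e_A)^-1 = (e_A)^2 * rho(e_A) with (e_A)^2 = +1 or -1, so the coefficient of e_A in the preimage is (e_A)^2 * tr(M rho(e_A))/4.
Nonzero projections over blades of grade <= 2: e_{2}: (e_{2})^2 = -1, tr(M rho(e_{2})) = 5, coefficient -\frac{5}{4}; e_{3}: (e_{3})^2 = -1, tr(M rho(e_{3})) = 8, coefficient -2; e_{13}: (e_{13})^2 = +1, tr(M rho(e_{13})) = -4, coefficient -1; e_{34}: (e_{34})^2 = -1, tr(M rho(e_{34})) = 12, coefficient -3. Every other blade of grade <= 2 projects to 0.
Answer: -\frac{5}{4} e_{2} - 2 e_{3} - e_{13} - 3 e_{34}


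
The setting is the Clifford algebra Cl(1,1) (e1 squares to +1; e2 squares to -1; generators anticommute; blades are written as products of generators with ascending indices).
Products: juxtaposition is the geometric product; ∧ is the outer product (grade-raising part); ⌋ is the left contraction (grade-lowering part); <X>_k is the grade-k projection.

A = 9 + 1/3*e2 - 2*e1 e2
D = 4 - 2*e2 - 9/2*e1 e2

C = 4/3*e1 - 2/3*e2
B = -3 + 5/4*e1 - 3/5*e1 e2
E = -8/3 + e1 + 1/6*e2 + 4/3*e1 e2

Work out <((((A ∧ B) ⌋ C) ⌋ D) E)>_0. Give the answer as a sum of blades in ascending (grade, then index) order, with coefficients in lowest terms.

step 1: -27 + 45/4*e1 - e2 + 11/60*e1 e2
step 2: 43/3 - 36*e1 + 18*e2
step 3: 280/3 - 81*e1 + 400/3*e2 - 129/2*e1 e2
step 4: -3943/9 + 17923/36*e1 - 767/2*e2 + 2693/18*e1 e2
step 5: -3943/9
Answer: -3943/9


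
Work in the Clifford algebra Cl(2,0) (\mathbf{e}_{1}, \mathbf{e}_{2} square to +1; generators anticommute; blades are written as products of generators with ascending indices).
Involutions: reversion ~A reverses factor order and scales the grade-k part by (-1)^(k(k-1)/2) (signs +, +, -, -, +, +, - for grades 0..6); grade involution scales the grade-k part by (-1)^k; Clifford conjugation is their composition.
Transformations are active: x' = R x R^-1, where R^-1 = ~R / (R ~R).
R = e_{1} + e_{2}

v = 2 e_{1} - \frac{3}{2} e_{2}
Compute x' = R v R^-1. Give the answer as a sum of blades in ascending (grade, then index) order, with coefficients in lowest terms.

~R = e_{1} + e_{2}, and R ~R = 2, so R^-1 = ~R / (2).
R v = \frac{1}{2} - \frac{7}{2} e_{1} e_{2}
Answer: -\frac{3}{2} e_{1} + 2 e_{2}


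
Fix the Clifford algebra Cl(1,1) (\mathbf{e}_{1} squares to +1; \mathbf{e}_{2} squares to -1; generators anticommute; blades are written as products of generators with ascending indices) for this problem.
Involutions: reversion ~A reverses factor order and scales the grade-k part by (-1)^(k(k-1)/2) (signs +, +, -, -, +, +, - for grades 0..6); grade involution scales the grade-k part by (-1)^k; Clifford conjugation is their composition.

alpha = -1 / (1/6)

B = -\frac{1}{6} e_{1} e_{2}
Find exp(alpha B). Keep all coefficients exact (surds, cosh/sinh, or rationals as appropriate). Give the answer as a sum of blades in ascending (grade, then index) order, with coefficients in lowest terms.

B^2 = (-\frac{1}{6})^2*(e_{1} e_{2})^2 = \frac{1}{36}*(+1) = \frac{1}{36} (a basis 2-blade squares to minus the product of its generators' squares).
B^2 = \frac{1}{36} — since the square is positive, the closed form is hyperbolic: l = \frac{1}{6}, alpha*l = -1, so exp(alpha B) = cosh(-1) + (sinh(-1)/(\frac{1}{6}))*B = \cosh{\left(1 \right)} + (- 6 \sinh{\left(1 \right)})*B.
Answer: \cosh{\left(1 \right)} + \sinh{\left(1 \right)} e_{1} e_{2}


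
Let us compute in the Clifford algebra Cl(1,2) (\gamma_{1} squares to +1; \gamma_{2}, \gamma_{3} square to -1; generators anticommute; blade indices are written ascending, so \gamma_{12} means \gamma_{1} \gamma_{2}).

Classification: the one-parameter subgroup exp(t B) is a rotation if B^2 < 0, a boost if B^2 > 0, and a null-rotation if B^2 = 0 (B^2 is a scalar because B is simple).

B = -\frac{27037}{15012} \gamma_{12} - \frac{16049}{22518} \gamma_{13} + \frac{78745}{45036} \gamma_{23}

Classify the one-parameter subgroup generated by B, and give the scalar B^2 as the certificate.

B^2 term by term: the squares give (-\frac{27037}{15012})^2*(\gamma_{12})^2 + (-\frac{16049}{22518})^2*(\gamma_{13})^2 + (\frac{78745}{45036})^2*(\gamma_{23})^2 = \frac{730999369}{225360144}*(+1) + \frac{257570401}{507060324}*(+1) + \frac{6200775025}{2028241296}*(-1) = \frac{25}{36} (each basis 2-blade squares to minus the product of its generators' squares); cross terms between blades sharing an index anticommute and cancel. So B^2 = \frac{25}{36}.
Answer: boost, certificate B^2 = \frac{25}{36}. The invariant at work: B^2 = \frac{25}{36} is unchanged by conjugation, hence its sign classifies the subgroup whatever basis B is written in.


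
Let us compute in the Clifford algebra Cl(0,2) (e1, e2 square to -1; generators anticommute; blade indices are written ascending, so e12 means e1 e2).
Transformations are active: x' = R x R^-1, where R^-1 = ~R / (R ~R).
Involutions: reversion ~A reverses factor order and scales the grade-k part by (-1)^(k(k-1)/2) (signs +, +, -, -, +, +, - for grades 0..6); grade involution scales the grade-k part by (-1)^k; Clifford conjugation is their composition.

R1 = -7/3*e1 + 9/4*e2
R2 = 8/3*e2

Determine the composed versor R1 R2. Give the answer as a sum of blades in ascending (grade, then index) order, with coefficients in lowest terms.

Distribute over the terms of R2 (each basis-blade product reordered to ascending indices, repeated generators contracted through their squares):
R1 (8/3*e2) = -6 - 56/9*e12
Answer: -6 - 56/9*e12
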